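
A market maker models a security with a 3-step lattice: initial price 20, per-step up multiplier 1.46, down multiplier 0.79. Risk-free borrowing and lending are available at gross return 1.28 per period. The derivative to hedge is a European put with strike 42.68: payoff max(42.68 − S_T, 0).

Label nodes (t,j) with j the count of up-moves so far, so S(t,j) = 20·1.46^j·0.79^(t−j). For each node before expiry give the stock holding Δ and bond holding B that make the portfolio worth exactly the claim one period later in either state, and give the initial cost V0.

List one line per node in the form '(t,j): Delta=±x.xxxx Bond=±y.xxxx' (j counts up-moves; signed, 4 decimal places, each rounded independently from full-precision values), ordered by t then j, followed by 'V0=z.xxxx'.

Risk-neutral probability p* = (R−d)/(u−d) = (1.28−0.79)/(1.46−0.79) = 0.7313.
Terminal values V(3,·): V(3,0)=32.8192, V(3,1)=24.4563, V(3,2)=9.0007, V(3,3)=0.0000
Node (2,0) S=12.4820: V=(p*·24.4563+(1−p*)·32.8192)/1.28=20.8617; Δ=(24.4563−32.8192)/(18.2237−9.8608)=-1.0000; B=V−Δ·S=33.3438
Node (2,1) S=23.0680: V=(p*·9.0007+(1−p*)·24.4563)/1.28=10.2758; Δ=(9.0007−24.4563)/(33.6793−18.2237)=-1.0000; B=V−Δ·S=33.3437
Node (2,2) S=42.6320: V=(p*·0.0000+(1−p*)·9.0007)/1.28=1.8891; Δ=(0.0000−9.0007)/(62.2427−33.6793)=-0.3151; B=V−Δ·S=15.3231
Node (1,0) S=15.8000: V=(p*·10.2758+(1−p*)·20.8617)/1.28=10.2498; Δ=(10.2758−20.8617)/(23.0680−12.4820)=-1.0000; B=V−Δ·S=26.0498
Node (1,1) S=29.2000: V=(p*·1.8891+(1−p*)·10.2758)/1.28=3.2361; Δ=(1.8891−10.2758)/(42.6320−23.0680)=-0.4287; B=V−Δ·S=15.7535
Node (0,0) S=20.0000: V=(p*·3.2361+(1−p*)·10.2498)/1.28=4.0003; Δ=(3.2361−10.2498)/(29.2000−15.8000)=-0.5234; B=V−Δ·S=14.4685
Each (Δ,B) replicates both successor values, so the strategy is self-financing and V0 is arbitrage-free.

(0,0): Delta=-0.5234 Bond=14.4685
(1,0): Delta=-1.0000 Bond=26.0498
(1,1): Delta=-0.4287 Bond=15.7535
(2,0): Delta=-1.0000 Bond=33.3438
(2,1): Delta=-1.0000 Bond=33.3438
(2,2): Delta=-0.3151 Bond=15.3231
V0=4.0003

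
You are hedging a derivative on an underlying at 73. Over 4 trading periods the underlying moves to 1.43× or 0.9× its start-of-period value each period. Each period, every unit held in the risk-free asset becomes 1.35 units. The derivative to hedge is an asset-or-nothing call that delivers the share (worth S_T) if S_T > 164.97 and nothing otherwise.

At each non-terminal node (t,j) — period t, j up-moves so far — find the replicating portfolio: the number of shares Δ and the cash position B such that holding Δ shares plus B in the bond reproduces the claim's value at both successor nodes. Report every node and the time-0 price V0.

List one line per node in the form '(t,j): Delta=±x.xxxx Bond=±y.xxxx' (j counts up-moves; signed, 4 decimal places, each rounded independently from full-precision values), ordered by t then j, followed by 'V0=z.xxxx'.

No-arbitrage ⇒ martingale measure with p* = (R−d)/(u−d) = 0.8491.
At expiry t=4: V(4,0)=0.0000, V(4,1)=0.0000, V(4,2)=0.0000, V(4,3)=192.1204, V(4,4)=305.2580
  t=3,j=0: stock 53.2170 → up 76.1003 (V=0.0000), down 47.8953 (V=0.0000). Price 0.0000; hedge Δ=0.0000, bond B=0.0000.
  t=3,j=1: stock 84.5559 → up 120.9149 (V=0.0000), down 76.1003 (V=0.0000). Price 0.0000; hedge Δ=0.0000, bond B=0.0000.
  t=3,j=2: stock 134.3499 → up 192.1204 (V=192.1204), down 120.9149 (V=0.0000). Price 120.8304; hedge Δ=2.6981, bond B=-241.6609.
  t=3,j=3: stock 213.4671 → up 305.2580 (V=305.2580), down 192.1204 (V=192.1204). Price 213.4671; hedge Δ=1.0000, bond B=0.0000.
  t=2,j=0: stock 59.1300 → up 84.5559 (V=0.0000), down 53.2170 (V=0.0000). Price 0.0000; hedge Δ=0.0000, bond B=0.0000.
  t=2,j=1: stock 93.9510 → up 134.3499 (V=120.8304), down 84.5559 (V=0.0000). Price 75.9940; hedge Δ=2.4266, bond B=-151.9880.
  t=2,j=2: stock 149.2777 → up 213.4671 (V=213.4671), down 134.3499 (V=120.8304). Price 147.7661; hedge Δ=1.1709, bond B=-27.0201.
  t=1,j=0: stock 65.7000 → up 93.9510 (V=75.9940), down 59.1300 (V=0.0000). Price 47.7950; hedge Δ=2.1824, bond B=-95.5899.
  t=1,j=1: stock 104.3900 → up 149.2777 (V=147.7661), down 93.9510 (V=75.9940). Price 101.4315; hedge Δ=1.2972, bond B=-33.9875.
  t=0,j=0: stock 73.0000 → up 104.3900 (V=101.4315), down 65.7000 (V=47.7950). Price 69.1374; hedge Δ=1.3863, bond B=-32.0637.
The time-0 hedge costs 69.1374, which is the no-arbitrage price.

(0,0): Delta=1.3863 Bond=-32.0637
(1,0): Delta=2.1824 Bond=-95.5899
(1,1): Delta=1.2972 Bond=-33.9875
(2,0): Delta=0.0000 Bond=0.0000
(2,1): Delta=2.4266 Bond=-151.9880
(2,2): Delta=1.1709 Bond=-27.0201
(3,0): Delta=0.0000 Bond=0.0000
(3,1): Delta=0.0000 Bond=0.0000
(3,2): Delta=2.6981 Bond=-241.6609
(3,3): Delta=1.0000 Bond=0.0000
V0=69.1374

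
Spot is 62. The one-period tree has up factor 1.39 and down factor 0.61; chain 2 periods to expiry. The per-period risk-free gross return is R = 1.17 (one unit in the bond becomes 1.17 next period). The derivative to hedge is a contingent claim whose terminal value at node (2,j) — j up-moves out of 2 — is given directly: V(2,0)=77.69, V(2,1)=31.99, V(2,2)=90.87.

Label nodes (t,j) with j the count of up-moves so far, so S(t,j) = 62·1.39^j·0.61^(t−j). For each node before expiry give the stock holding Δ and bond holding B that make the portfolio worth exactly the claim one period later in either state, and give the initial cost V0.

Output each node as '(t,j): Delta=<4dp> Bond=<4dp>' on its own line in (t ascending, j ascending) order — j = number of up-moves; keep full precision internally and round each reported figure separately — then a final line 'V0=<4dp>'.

(0,0): Delta=0.5193 Bond=15.9987
(1,0): Delta=-1.5492 Bond=96.9485
(1,1): Delta=0.8759 Bond=-12.0147
V0=48.1958

No-arbitrage ⇒ martingale measure with p* = (R−d)/(u−d) = 0.7179.
Payoff layer (t=2): V(2,0)=77.6900, V(2,1)=31.9900, V(2,2)=90.8700
Node (1,0) S=37.8200: V=(p*·31.9900+(1−p*)·77.6900)/1.17=38.3588; Δ=(31.9900−77.6900)/(52.5698−23.0702)=-1.5492; B=V−Δ·S=96.9485
Node (1,1) S=86.1800: V=(p*·90.8700+(1−p*)·31.9900)/1.17=63.4725; Δ=(90.8700−31.9900)/(119.7902−52.5698)=0.8759; B=V−Δ·S=-12.0147
Node (0,0) S=62.0000: V=(p*·63.4725+(1−p*)·38.3588)/1.17=48.1958; Δ=(63.4725−38.3588)/(86.1800−37.8200)=0.5193; B=V−Δ·S=15.9987
Self-financing check: at every node Δ·S+B equals the discounted successor values.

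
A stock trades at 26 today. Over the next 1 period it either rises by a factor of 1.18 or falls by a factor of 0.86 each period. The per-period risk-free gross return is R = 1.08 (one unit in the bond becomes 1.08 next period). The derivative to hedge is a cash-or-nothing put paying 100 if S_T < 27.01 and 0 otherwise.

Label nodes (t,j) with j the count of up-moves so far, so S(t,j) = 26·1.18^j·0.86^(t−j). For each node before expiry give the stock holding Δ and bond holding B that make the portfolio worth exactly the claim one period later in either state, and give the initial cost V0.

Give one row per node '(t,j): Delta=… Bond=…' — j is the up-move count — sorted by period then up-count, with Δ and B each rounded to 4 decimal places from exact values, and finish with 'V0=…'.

The replicating-portfolio and risk-neutral prices coincide; use p* = (1.08−0.86)/(1.18−0.86) = 0.6875 for the latter.
Terminal values V(1,·): V(1,0)=100.0000, V(1,1)=0.0000
Node (0,0) S=26.0000: V=(p*·0.0000+(1−p*)·100.0000)/1.08=28.9352; Δ=(0.0000−100.0000)/(30.6800−22.3600)=-12.0192; B=V−Δ·S=341.4352
Each (Δ,B) replicates both successor values, so the strategy is self-financing and V0 is arbitrage-free.

(0,0): Delta=-12.0192 Bond=341.4352
V0=28.9352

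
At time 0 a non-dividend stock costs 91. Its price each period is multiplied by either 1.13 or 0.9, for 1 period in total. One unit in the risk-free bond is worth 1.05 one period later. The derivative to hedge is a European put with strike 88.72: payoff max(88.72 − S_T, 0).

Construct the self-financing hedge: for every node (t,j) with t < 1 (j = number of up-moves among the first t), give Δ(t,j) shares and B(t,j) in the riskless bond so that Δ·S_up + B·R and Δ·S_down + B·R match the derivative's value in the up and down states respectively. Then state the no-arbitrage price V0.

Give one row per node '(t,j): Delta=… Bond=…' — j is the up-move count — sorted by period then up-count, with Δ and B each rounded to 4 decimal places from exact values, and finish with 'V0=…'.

The replicating-portfolio and risk-neutral prices coincide; use p* = (1.05−0.9)/(1.13−0.9) = 0.6522 for the latter.
Terminal values V(1,·): V(1,0)=6.8200, V(1,1)=0.0000
  t=0,j=0: stock 91.0000 → up 102.8300 (V=0.0000), down 81.9000 (V=6.8200). Price 2.2592; hedge Δ=-0.3258, bond B=31.9114.
Root portfolio cost Δ·91+B reproduces V0=2.2592.

(0,0): Delta=-0.3258 Bond=31.9114
V0=2.2592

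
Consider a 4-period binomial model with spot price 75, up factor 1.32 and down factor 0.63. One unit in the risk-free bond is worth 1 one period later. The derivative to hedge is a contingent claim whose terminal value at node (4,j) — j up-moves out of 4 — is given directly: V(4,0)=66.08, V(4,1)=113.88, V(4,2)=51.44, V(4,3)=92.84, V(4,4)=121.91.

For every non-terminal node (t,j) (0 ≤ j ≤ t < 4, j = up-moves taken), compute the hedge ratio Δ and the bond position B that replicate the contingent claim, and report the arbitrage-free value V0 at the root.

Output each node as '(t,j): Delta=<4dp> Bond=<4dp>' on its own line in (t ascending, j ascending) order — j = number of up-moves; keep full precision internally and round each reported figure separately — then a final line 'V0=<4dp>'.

(0,0): Delta=0.0813 Bond=77.0454
(1,0): Delta=-0.2721 Bond=93.7443
(1,1): Delta=0.2272 Bond=62.6030
(2,0): Delta=-0.5508 Bond=102.0422
(2,1): Delta=-0.1570 Bond=86.5677
(2,2): Delta=0.3858 Bond=41.8768
(3,0): Delta=3.6940 Bond=22.4365
(3,1): Delta=-2.3030 Bond=170.8904
(3,2): Delta=0.7288 Bond=13.6400
(3,3): Delta=0.2442 Bond=66.2978
V0=83.1448

Risk-neutral probability p* = (R−d)/(u−d) = (1−0.63)/(1.32−0.63) = 0.5362.
Payoff layer (t=4): V(4,0)=66.0800, V(4,1)=113.8800, V(4,2)=51.4400, V(4,3)=92.8400, V(4,4)=121.9100
  t=3,j=0: stock 18.7535 → up 24.7547 (V=113.8800), down 11.8147 (V=66.0800). Price 91.7119; hedge Δ=3.6940, bond B=22.4365.
  t=3,j=1: stock 39.2931 → up 51.8669 (V=51.4400), down 24.7547 (V=113.8800). Price 80.3977; hedge Δ=-2.3030, bond B=170.8904.
  t=3,j=2: stock 82.3284 → up 108.6735 (V=92.8400), down 51.8669 (V=51.4400). Price 73.6400; hedge Δ=0.7288, bond B=13.6400.
  t=3,j=3: stock 172.4976 → up 227.6968 (V=121.9100), down 108.6735 (V=92.8400). Price 108.4283; hedge Δ=0.2442, bond B=66.2978.
  t=2,j=0: stock 29.7675 → up 39.2931 (V=80.3977), down 18.7535 (V=91.7119). Price 85.6448; hedge Δ=-0.5508, bond B=102.0422.
  t=2,j=1: stock 62.3700 → up 82.3284 (V=73.6400), down 39.2931 (V=80.3977). Price 76.7740; hedge Δ=-0.1570, bond B=86.5677.
  t=2,j=2: stock 130.6800 → up 172.4976 (V=108.4283), down 82.3284 (V=73.6400). Price 92.2946; hedge Δ=0.3858, bond B=41.8768.
  t=1,j=0: stock 47.2500 → up 62.3700 (V=76.7740), down 29.7675 (V=85.6448). Price 80.8880; hedge Δ=-0.2721, bond B=93.7443.
  t=1,j=1: stock 99.0000 → up 130.6800 (V=92.2946), down 62.3700 (V=76.7740). Price 85.0966; hedge Δ=0.2272, bond B=62.6030.
  t=0,j=0: stock 75.0000 → up 99.0000 (V=85.0966), down 47.2500 (V=80.8880). Price 83.1448; hedge Δ=0.0813, bond B=77.0454.
Root portfolio cost Δ·75+B reproduces V0=83.1448.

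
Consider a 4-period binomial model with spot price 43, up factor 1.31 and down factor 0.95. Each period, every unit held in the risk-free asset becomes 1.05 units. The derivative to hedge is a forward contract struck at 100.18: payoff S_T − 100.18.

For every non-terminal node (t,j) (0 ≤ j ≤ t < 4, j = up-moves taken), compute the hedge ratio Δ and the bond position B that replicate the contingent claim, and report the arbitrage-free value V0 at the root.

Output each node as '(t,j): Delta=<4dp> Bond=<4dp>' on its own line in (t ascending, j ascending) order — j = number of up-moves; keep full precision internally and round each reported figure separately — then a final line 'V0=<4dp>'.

(0,0): Delta=1.0000 Bond=-82.4183
(1,0): Delta=1.0000 Bond=-86.5393
(1,1): Delta=1.0000 Bond=-86.5393
(2,0): Delta=1.0000 Bond=-90.8662
(2,1): Delta=1.0000 Bond=-90.8662
(2,2): Delta=1.0000 Bond=-90.8662
(3,0): Delta=1.0000 Bond=-95.4095
(3,1): Delta=1.0000 Bond=-95.4095
(3,2): Delta=1.0000 Bond=-95.4095
(3,3): Delta=1.0000 Bond=-95.4095
V0=-39.4183

Risk-neutral probability p* = (R−d)/(u−d) = (1.05−0.95)/(1.31−0.95) = 0.2778.
Terminal values V(4,·): V(4,0)=-65.1562, V(4,1)=-51.8841, V(4,2)=-33.5824, V(4,3)=-8.3455, V(4,4)=26.4550
  t=3,j=0: stock 36.8671 → up 48.2959 (V=-51.8841), down 35.0238 (V=-65.1562). Price -58.5424; hedge Δ=1.0000, bond B=-95.4095.
  t=3,j=1: stock 50.8378 → up 66.5976 (V=-33.5824), down 48.2959 (V=-51.8841). Price -44.5717; hedge Δ=1.0000, bond B=-95.4095.
  t=3,j=2: stock 70.1027 → up 91.8345 (V=-8.3455), down 66.5976 (V=-33.5824). Price -25.3068; hedge Δ=1.0000, bond B=-95.4095.
  t=3,j=3: stock 96.6679 → up 126.6350 (V=26.4550), down 91.8345 (V=-8.3455). Price 1.2584; hedge Δ=1.0000, bond B=-95.4095.
  t=2,j=0: stock 38.8075 → up 50.8378 (V=-44.5717), down 36.8671 (V=-58.5424). Price -52.0587; hedge Δ=1.0000, bond B=-90.8662.
  t=2,j=1: stock 53.5135 → up 70.1027 (V=-25.3068), down 50.8378 (V=-44.5717). Price -37.3527; hedge Δ=1.0000, bond B=-90.8662.
  t=2,j=2: stock 73.7923 → up 96.6679 (V=1.2584), down 70.1027 (V=-25.3068). Price -17.0739; hedge Δ=1.0000, bond B=-90.8662.
  t=1,j=0: stock 40.8500 → up 53.5135 (V=-37.3527), down 38.8075 (V=-52.0587). Price -45.6893; hedge Δ=1.0000, bond B=-86.5393.
  t=1,j=1: stock 56.3300 → up 73.7923 (V=-17.0739), down 53.5135 (V=-37.3527). Price -30.2093; hedge Δ=1.0000, bond B=-86.5393.
  t=0,j=0: stock 43.0000 → up 56.3300 (V=-30.2093), down 40.8500 (V=-45.6893). Price -39.4183; hedge Δ=1.0000, bond B=-82.4183.
The time-0 hedge costs -39.4183, which is the no-arbitrage price.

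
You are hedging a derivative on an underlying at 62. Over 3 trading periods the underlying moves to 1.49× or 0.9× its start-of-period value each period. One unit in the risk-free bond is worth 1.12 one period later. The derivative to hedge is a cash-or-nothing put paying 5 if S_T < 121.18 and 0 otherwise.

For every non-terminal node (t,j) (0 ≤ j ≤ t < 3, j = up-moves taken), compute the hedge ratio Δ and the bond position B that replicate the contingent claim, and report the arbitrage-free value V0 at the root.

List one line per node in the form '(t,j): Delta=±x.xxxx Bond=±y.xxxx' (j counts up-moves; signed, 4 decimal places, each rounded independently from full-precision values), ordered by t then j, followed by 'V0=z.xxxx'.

(0,0): Delta=-0.0510 Bond=5.6030
(1,0): Delta=-0.0506 Bond=6.2532
(1,1): Delta=-0.0514 Bond=6.3127
(2,0): Delta=0.0000 Bond=4.4643
(2,1): Delta=-0.1019 Bond=11.2742
(2,2): Delta=0.0000 Bond=0.0000
V0=2.4434

Under the risk-neutral measure, an up-move has probability p* = (R−d)/(u−d) = 0.3729 and values discount at R = 1.12.
At expiry t=3: V(3,0)=5.0000, V(3,1)=5.0000, V(3,2)=0.0000, V(3,3)=0.0000
Node (2,0) S=50.2200: V=(p*·5.0000+(1−p*)·5.0000)/1.12=4.4643; Δ=(5.0000−5.0000)/(74.8278−45.1980)=0.0000; B=V−Δ·S=4.4643
Node (2,1) S=83.1420: V=(p*·0.0000+(1−p*)·5.0000)/1.12=2.7996; Δ=(0.0000−5.0000)/(123.8816−74.8278)=-0.1019; B=V−Δ·S=11.2742
Node (2,2) S=137.6462: V=(p*·0.0000+(1−p*)·0.0000)/1.12=0.0000; Δ=(0.0000−0.0000)/(205.0928−123.8816)=0.0000; B=V−Δ·S=0.0000
Node (1,0) S=55.8000: V=(p*·2.7996+(1−p*)·4.4643)/1.12=3.4318; Δ=(2.7996−4.4643)/(83.1420−50.2200)=-0.0506; B=V−Δ·S=6.2532
Node (1,1) S=92.3800: V=(p*·0.0000+(1−p*)·2.7996)/1.12=1.5676; Δ=(0.0000−2.7996)/(137.6462−83.1420)=-0.0514; B=V−Δ·S=6.3127
Node (0,0) S=62.0000: V=(p*·1.5676+(1−p*)·3.4318)/1.12=2.4434; Δ=(1.5676−3.4318)/(92.3800−55.8000)=-0.0510; B=V−Δ·S=5.6030
Check: Δ(0,0)·S0 + B(0,0) = 2.4434 = V0.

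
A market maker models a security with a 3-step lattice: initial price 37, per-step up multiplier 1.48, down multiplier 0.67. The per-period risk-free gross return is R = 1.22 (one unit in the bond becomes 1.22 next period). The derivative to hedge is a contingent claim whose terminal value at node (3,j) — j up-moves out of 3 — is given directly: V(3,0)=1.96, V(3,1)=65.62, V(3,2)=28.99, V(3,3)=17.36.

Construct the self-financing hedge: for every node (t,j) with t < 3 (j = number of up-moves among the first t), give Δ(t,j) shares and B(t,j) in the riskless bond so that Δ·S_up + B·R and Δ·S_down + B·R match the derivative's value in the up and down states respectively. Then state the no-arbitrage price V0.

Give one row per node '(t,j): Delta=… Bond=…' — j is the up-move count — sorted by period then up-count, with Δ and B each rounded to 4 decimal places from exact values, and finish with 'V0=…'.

The replicating-portfolio and risk-neutral prices coincide; use p* = (1.22−0.67)/(1.48−0.67) = 0.6790 for the latter.
Terminal values V(3,·): V(3,0)=1.9600, V(3,1)=65.6200, V(3,2)=28.9900, V(3,3)=17.3600
Node (2,0) S=16.6093: V=(p*·65.6200+(1−p*)·1.9600)/1.22=37.0376; Δ=(65.6200−1.9600)/(24.5818−11.1282)=4.7318; B=V−Δ·S=-41.5549
Node (2,1) S=36.6892: V=(p*·28.9900+(1−p*)·65.6200)/1.22=33.3998; Δ=(28.9900−65.6200)/(54.3000−24.5818)=-1.2326; B=V−Δ·S=78.6220
Node (2,2) S=81.0448: V=(p*·17.3600+(1−p*)·28.9900)/1.22=17.2894; Δ=(17.3600−28.9900)/(119.9463−54.3000)=-0.1772; B=V−Δ·S=31.6474
Node (1,0) S=24.7900: V=(p*·33.3998+(1−p*)·37.0376)/1.22=28.3340; Δ=(33.3998−37.0376)/(36.6892−16.6093)=-0.1812; B=V−Δ·S=32.8252
Node (1,1) S=54.7600: V=(p*·17.2894+(1−p*)·33.3998)/1.22=18.4104; Δ=(17.2894−33.3998)/(81.0448−36.6892)=-0.3632; B=V−Δ·S=38.2998
Node (0,0) S=37.0000: V=(p*·18.4104+(1−p*)·28.3340)/1.22=17.7014; Δ=(18.4104−28.3340)/(54.7600−24.7900)=-0.3311; B=V−Δ·S=29.9529
Each (Δ,B) replicates both successor values, so the strategy is self-financing and V0 is arbitrage-free.

(0,0): Delta=-0.3311 Bond=29.9529
(1,0): Delta=-0.1812 Bond=32.8252
(1,1): Delta=-0.3632 Bond=38.2998
(2,0): Delta=4.7318 Bond=-41.5549
(2,1): Delta=-1.2326 Bond=78.6220
(2,2): Delta=-0.1772 Bond=31.6474
V0=17.7014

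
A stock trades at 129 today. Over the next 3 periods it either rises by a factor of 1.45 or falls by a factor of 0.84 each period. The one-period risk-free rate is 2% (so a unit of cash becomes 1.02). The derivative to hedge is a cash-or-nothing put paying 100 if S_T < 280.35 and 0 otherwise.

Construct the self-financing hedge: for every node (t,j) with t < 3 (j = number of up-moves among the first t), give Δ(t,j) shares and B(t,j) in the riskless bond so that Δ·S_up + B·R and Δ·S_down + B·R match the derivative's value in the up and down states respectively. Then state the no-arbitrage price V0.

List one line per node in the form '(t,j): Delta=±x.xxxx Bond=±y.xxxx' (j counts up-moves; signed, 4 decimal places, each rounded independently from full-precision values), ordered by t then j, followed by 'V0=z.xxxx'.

(0,0): Delta=-0.1064 Bond=105.5311
(1,0): Delta=0.0000 Bond=96.1169
(1,1): Delta=-0.2535 Bond=135.1732
(2,0): Delta=0.0000 Bond=98.0392
(2,1): Delta=0.0000 Bond=98.0392
(2,2): Delta=-0.6044 Bond=233.0440
V0=91.8111

Since d<R<u, set p* = (R−d)/(u−d) = 0.2951; price each node as the discounted p*-expectation of its children.
Terminal payoffs: V(3,0)=100.0000, V(3,1)=100.0000, V(3,2)=100.0000, V(3,3)=0.0000
Node (2,0) S=91.0224: V=(p*·100.0000+(1−p*)·100.0000)/1.02=98.0392; Δ=(100.0000−100.0000)/(131.9825−76.4588)=0.0000; B=V−Δ·S=98.0392
Node (2,1) S=157.1220: V=(p*·100.0000+(1−p*)·100.0000)/1.02=98.0392; Δ=(100.0000−100.0000)/(227.8269−131.9825)=0.0000; B=V−Δ·S=98.0392
Node (2,2) S=271.2225: V=(p*·0.0000+(1−p*)·100.0000)/1.02=69.1096; Δ=(0.0000−100.0000)/(393.2726−227.8269)=-0.6044; B=V−Δ·S=233.0440
Node (1,0) S=108.3600: V=(p*·98.0392+(1−p*)·98.0392)/1.02=96.1169; Δ=(98.0392−98.0392)/(157.1220−91.0224)=0.0000; B=V−Δ·S=96.1169
Node (1,1) S=187.0500: V=(p*·69.1096+(1−p*)·98.0392)/1.02=87.7477; Δ=(69.1096−98.0392)/(271.2225−157.1220)=-0.2535; B=V−Δ·S=135.1732
Node (0,0) S=129.0000: V=(p*·87.7477+(1−p*)·96.1169)/1.02=91.8111; Δ=(87.7477−96.1169)/(187.0500−108.3600)=-0.1064; B=V−Δ·S=105.5311
Each (Δ,B) replicates both successor values, so the strategy is self-financing and V0 is arbitrage-free.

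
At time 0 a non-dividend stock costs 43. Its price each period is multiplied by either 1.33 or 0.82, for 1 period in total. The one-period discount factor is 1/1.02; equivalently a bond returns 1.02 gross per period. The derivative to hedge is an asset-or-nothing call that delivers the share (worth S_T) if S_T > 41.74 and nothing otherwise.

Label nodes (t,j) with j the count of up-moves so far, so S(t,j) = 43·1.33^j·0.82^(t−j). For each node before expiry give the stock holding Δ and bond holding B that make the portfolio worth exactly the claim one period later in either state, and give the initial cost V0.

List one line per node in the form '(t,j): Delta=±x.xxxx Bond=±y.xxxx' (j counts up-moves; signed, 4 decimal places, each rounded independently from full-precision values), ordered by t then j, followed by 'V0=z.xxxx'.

(0,0): Delta=2.6078 Bond=-90.1496
V0=21.9877

The replicating-portfolio and risk-neutral prices coincide; use p* = (1.02−0.82)/(1.33−0.82) = 0.3922 for the latter.
Terminal values V(1,·): V(1,0)=0.0000, V(1,1)=57.1900
  t=0,j=0: stock 43.0000 → up 57.1900 (V=57.1900), down 35.2600 (V=0.0000). Price 21.9877; hedge Δ=2.6078, bond B=-90.1496.
The time-0 hedge costs 21.9877, which is the no-arbitrage price.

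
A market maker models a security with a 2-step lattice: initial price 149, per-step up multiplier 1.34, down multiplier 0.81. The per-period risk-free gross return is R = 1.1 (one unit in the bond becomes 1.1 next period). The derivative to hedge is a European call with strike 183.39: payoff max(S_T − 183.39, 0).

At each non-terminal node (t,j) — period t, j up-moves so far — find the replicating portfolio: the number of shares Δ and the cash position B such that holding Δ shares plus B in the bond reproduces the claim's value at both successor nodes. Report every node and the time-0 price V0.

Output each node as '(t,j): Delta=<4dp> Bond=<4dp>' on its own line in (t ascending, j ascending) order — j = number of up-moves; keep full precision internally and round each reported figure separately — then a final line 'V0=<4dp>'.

The replicating-portfolio and risk-neutral prices coincide; use p* = (1.1−0.81)/(1.34−0.81) = 0.5472 for the latter.
Terminal payoffs: V(2,0)=0.0000, V(2,1)=0.0000, V(2,2)=84.1544
  t=1,j=0: stock 120.6900 → up 161.7246 (V=0.0000), down 97.7589 (V=0.0000). Price 0.0000; hedge Δ=0.0000, bond B=0.0000.
  t=1,j=1: stock 199.6600 → up 267.5444 (V=84.1544), down 161.7246 (V=0.0000). Price 41.8607; hedge Δ=0.7953, bond B=-116.9212.
  t=0,j=0: stock 149.0000 → up 199.6600 (V=41.8607), down 120.6900 (V=0.0000). Price 20.8226; hedge Δ=0.5301, bond B=-58.1598.
The time-0 hedge costs 20.8226, which is the no-arbitrage price.

(0,0): Delta=0.5301 Bond=-58.1598
(1,0): Delta=0.0000 Bond=0.0000
(1,1): Delta=0.7953 Bond=-116.9212
V0=20.8226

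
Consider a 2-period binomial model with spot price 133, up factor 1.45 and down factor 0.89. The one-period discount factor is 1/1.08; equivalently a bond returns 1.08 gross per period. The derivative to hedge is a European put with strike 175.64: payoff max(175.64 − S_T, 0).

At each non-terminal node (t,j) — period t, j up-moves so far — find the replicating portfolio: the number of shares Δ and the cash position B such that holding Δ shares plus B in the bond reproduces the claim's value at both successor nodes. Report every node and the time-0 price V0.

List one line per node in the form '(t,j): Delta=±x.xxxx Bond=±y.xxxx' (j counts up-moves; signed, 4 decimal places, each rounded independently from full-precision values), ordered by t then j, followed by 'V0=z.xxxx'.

Under the risk-neutral measure, an up-move has probability p* = (R−d)/(u−d) = 0.3393 and values discount at R = 1.08.
Terminal values V(2,·): V(2,0)=70.2907, V(2,1)=4.0035, V(2,2)=0.0000
Node (1,0) S=118.3700: V=(p*·4.0035+(1−p*)·70.2907)/1.08=44.2596; Δ=(4.0035−70.2907)/(171.6365−105.3493)=-1.0000; B=V−Δ·S=162.6296
Node (1,1) S=192.8500: V=(p*·0.0000+(1−p*)·4.0035)/1.08=2.4492; Δ=(0.0000−4.0035)/(279.6325−171.6365)=-0.0371; B=V−Δ·S=9.5983
Node (0,0) S=133.0000: V=(p*·2.4492+(1−p*)·44.2596)/1.08=27.8463; Δ=(2.4492−44.2596)/(192.8500−118.3700)=-0.5614; B=V−Δ·S=102.5077
Check: Δ(0,0)·S0 + B(0,0) = 27.8463 = V0.

(0,0): Delta=-0.5614 Bond=102.5077
(1,0): Delta=-1.0000 Bond=162.6296
(1,1): Delta=-0.0371 Bond=9.5983
V0=27.8463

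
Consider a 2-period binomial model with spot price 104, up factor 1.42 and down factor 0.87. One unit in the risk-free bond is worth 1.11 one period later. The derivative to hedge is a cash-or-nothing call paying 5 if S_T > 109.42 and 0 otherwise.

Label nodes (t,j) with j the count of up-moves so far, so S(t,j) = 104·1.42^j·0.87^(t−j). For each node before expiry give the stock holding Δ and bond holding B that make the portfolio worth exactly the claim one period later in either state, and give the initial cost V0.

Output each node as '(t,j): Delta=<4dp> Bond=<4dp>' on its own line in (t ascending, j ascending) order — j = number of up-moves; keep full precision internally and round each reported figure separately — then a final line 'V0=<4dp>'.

No-arbitrage ⇒ martingale measure with p* = (R−d)/(u−d) = 0.4364.
Terminal values V(2,·): V(2,0)=0.0000, V(2,1)=5.0000, V(2,2)=5.0000
Node (1,0) S=90.4800: V=(p*·5.0000+(1−p*)·0.0000)/1.11=1.9656; Δ=(5.0000−0.0000)/(128.4816−78.7176)=0.1005; B=V−Δ·S=-7.1253
Node (1,1) S=147.6800: V=(p*·5.0000+(1−p*)·5.0000)/1.11=4.5045; Δ=(5.0000−5.0000)/(209.7056−128.4816)=0.0000; B=V−Δ·S=4.5045
Node (0,0) S=104.0000: V=(p*·4.5045+(1−p*)·1.9656)/1.11=2.7689; Δ=(4.5045−1.9656)/(147.6800−90.4800)=0.0444; B=V−Δ·S=-1.8473
Each (Δ,B) replicates both successor values, so the strategy is self-financing and V0 is arbitrage-free.

(0,0): Delta=0.0444 Bond=-1.8473
(1,0): Delta=0.1005 Bond=-7.1253
(1,1): Delta=0.0000 Bond=4.5045
V0=2.7689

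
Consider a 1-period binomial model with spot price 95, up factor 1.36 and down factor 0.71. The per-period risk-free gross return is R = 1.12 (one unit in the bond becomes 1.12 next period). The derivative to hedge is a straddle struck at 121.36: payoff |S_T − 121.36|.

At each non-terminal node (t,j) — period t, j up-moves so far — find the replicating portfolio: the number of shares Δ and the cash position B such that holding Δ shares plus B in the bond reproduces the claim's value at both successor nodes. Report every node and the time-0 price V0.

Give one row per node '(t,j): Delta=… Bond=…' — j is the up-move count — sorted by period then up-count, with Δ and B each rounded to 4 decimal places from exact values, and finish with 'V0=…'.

(0,0): Delta=-0.7461 Bond=93.0648
V0=22.1879

Since d<R<u, set p* = (R−d)/(u−d) = 0.6308; price each node as the discounted p*-expectation of its children.
Terminal values V(1,·): V(1,0)=53.9100, V(1,1)=7.8400
Node (0,0) S=95.0000: V=(p*·7.8400+(1−p*)·53.9100)/1.12=22.1879; Δ=(7.8400−53.9100)/(129.2000−67.4500)=-0.7461; B=V−Δ·S=93.0648
Each (Δ,B) replicates both successor values, so the strategy is self-financing and V0 is arbitrage-free.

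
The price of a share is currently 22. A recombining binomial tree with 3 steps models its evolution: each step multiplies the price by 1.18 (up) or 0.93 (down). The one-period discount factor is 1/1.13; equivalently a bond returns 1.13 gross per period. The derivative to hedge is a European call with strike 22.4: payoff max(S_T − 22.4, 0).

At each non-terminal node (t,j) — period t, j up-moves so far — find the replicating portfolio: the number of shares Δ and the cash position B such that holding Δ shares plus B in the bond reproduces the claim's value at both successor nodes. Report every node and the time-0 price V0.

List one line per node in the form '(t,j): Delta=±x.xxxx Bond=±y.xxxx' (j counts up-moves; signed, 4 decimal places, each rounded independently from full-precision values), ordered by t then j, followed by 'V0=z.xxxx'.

(0,0): Delta=0.9732 Bond=-14.9088
(1,0): Delta=0.8372 Bond=-14.0648
(1,1): Delta=1.0000 Bond=-17.5425
(2,0): Delta=0.0111 Bond=-0.1738
(2,1): Delta=1.0000 Bond=-19.8230
(2,2): Delta=1.0000 Bond=-19.8230
V0=6.5018

The replicating-portfolio and risk-neutral prices coincide; use p* = (1.13−0.93)/(1.18−0.93) = 0.8000 for the latter.
At expiry t=3: V(3,0)=0.0000, V(3,1)=0.0528, V(3,2)=6.0885, V(3,3)=13.7467
(2,0): S=19.0278. Δ = (V_up−V_dn)/(S_up−S_dn) = (0.0528−0.0000)/(22.4528−17.6959) = 0.0111. V = [p*·0.0528 + (1−p*)·0.0000]/1.13 = 0.0374. B = V − Δ·S = -0.1738.
(2,1): S=24.1428. Δ = (V_up−V_dn)/(S_up−S_dn) = (6.0885−0.0528)/(28.4885−22.4528) = 1.0000. V = [p*·6.0885 + (1−p*)·0.0528]/1.13 = 4.3198. B = V − Δ·S = -19.8230.
(2,2): S=30.6328. Δ = (V_up−V_dn)/(S_up−S_dn) = (13.7467−6.0885)/(36.1467−28.4885) = 1.0000. V = [p*·13.7467 + (1−p*)·6.0885]/1.13 = 10.8098. B = V − Δ·S = -19.8230.
(1,0): S=20.4600. Δ = (V_up−V_dn)/(S_up−S_dn) = (4.3198−0.0374)/(24.1428−19.0278) = 0.8372. V = [p*·4.3198 + (1−p*)·0.0374]/1.13 = 3.0649. B = V − Δ·S = -14.0648.
(1,1): S=25.9600. Δ = (V_up−V_dn)/(S_up−S_dn) = (10.8098−4.3198)/(30.6328−24.1428) = 1.0000. V = [p*·10.8098 + (1−p*)·4.3198]/1.13 = 8.4175. B = V − Δ·S = -17.5425.
(0,0): S=22.0000. Δ = (V_up−V_dn)/(S_up−S_dn) = (8.4175−3.0649)/(25.9600−20.4600) = 0.9732. V = [p*·8.4175 + (1−p*)·3.0649]/1.13 = 6.5018. B = V − Δ·S = -14.9088.
Each (Δ,B) replicates both successor values, so the strategy is self-financing and V0 is arbitrage-free.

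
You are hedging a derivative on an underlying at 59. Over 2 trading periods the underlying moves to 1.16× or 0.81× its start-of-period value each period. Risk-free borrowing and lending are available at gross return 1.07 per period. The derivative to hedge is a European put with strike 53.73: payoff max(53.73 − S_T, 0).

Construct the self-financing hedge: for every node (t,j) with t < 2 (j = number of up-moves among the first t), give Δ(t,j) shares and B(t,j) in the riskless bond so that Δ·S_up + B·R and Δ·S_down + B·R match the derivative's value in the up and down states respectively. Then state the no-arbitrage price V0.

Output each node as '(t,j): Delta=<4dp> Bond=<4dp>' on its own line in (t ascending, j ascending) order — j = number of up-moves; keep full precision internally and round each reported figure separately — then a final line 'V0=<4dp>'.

Since d<R<u, set p* = (R−d)/(u−d) = 0.7429; price each node as the discounted p*-expectation of its children.
At expiry t=2: V(2,0)=15.0201, V(2,1)=0.0000, V(2,2)=0.0000
Node (1,0) S=47.7900: V=(p*·0.0000+(1−p*)·15.0201)/1.07=3.6096; Δ=(0.0000−15.0201)/(55.4364−38.7099)=-0.8980; B=V−Δ·S=46.5242
Node (1,1) S=68.4400: V=(p*·0.0000+(1−p*)·0.0000)/1.07=0.0000; Δ=(0.0000−0.0000)/(79.3904−55.4364)=0.0000; B=V−Δ·S=0.0000
Node (0,0) S=59.0000: V=(p*·0.0000+(1−p*)·3.6096)/1.07=0.8675; Δ=(0.0000−3.6096)/(68.4400−47.7900)=-0.1748; B=V−Δ·S=11.1807
Root portfolio cost Δ·59+B reproduces V0=0.8675.

(0,0): Delta=-0.1748 Bond=11.1807
(1,0): Delta=-0.8980 Bond=46.5242
(1,1): Delta=0.0000 Bond=0.0000
V0=0.8675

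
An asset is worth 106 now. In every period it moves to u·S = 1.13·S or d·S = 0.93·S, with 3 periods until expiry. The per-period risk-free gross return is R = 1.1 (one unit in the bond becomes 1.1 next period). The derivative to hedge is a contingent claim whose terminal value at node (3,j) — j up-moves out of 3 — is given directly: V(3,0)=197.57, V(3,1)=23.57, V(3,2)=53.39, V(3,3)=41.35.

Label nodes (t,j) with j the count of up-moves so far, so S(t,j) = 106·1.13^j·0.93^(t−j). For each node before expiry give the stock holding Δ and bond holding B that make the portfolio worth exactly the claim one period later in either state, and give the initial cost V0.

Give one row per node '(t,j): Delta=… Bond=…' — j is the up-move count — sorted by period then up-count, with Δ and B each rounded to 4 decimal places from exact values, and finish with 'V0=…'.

Risk-neutral probability p* = (R−d)/(u−d) = (1.1−0.93)/(1.13−0.93) = 0.8500.
Terminal values V(3,·): V(3,0)=197.5700, V(3,1)=23.5700, V(3,2)=53.3900, V(3,3)=41.3500
(2,0): S=91.6794. Δ = (V_up−V_dn)/(S_up−S_dn) = (23.5700−197.5700)/(103.5977−85.2618) = -9.4896. V = [p*·23.5700 + (1−p*)·197.5700]/1.1 = 45.1545. B = V − Δ·S = 915.1545.
(2,1): S=111.3954. Δ = (V_up−V_dn)/(S_up−S_dn) = (53.3900−23.5700)/(125.8768−103.5977) = 1.3385. V = [p*·53.3900 + (1−p*)·23.5700]/1.1 = 44.4700. B = V − Δ·S = -104.6300.
(2,2): S=135.3514. Δ = (V_up−V_dn)/(S_up−S_dn) = (41.3500−53.3900)/(152.9471−125.8768) = -0.4448. V = [p*·41.3500 + (1−p*)·53.3900]/1.1 = 39.2327. B = V − Δ·S = 99.4327.
(1,0): S=98.5800. Δ = (V_up−V_dn)/(S_up−S_dn) = (44.4700−45.1545)/(111.3954−91.6794) = -0.0347. V = [p*·44.4700 + (1−p*)·45.1545]/1.1 = 40.5206. B = V − Δ·S = 43.9433.
(1,1): S=119.7800. Δ = (V_up−V_dn)/(S_up−S_dn) = (39.2327−44.4700)/(135.3514−111.3954) = -0.2186. V = [p*·39.2327 + (1−p*)·44.4700]/1.1 = 36.3803. B = V − Δ·S = 62.5667.
(0,0): S=106.0000. Δ = (V_up−V_dn)/(S_up−S_dn) = (36.3803−40.5206)/(119.7800−98.5800) = -0.1953. V = [p*·36.3803 + (1−p*)·40.5206]/1.1 = 33.6376. B = V − Δ·S = 54.3392.
Self-financing check: at every node Δ·S+B equals the discounted successor values.

(0,0): Delta=-0.1953 Bond=54.3392
(1,0): Delta=-0.0347 Bond=43.9433
(1,1): Delta=-0.2186 Bond=62.5667
(2,0): Delta=-9.4896 Bond=915.1545
(2,1): Delta=1.3385 Bond=-104.6300
(2,2): Delta=-0.4448 Bond=99.4327
V0=33.6376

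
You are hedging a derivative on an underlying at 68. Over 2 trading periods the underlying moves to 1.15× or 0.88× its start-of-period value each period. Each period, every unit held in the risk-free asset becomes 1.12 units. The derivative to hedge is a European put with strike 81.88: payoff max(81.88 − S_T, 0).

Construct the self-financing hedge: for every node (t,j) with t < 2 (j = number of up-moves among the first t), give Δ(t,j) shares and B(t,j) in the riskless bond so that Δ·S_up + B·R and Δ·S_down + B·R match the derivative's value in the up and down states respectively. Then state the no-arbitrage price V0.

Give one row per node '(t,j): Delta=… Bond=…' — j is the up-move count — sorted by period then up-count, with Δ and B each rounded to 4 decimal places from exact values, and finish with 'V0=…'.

(0,0): Delta=-0.6520 Bond=46.6822
(1,0): Delta=-1.0000 Bond=73.1071
(1,1): Delta=-0.6187 Bond=49.6812
V0=2.3448

No-arbitrage ⇒ martingale measure with p* = (R−d)/(u−d) = 0.8889.
At expiry t=2: V(2,0)=29.2208, V(2,1)=13.0640, V(2,2)=0.0000
(1,0): S=59.8400. Δ = (V_up−V_dn)/(S_up−S_dn) = (13.0640−29.2208)/(68.8160−52.6592) = -1.0000. V = [p*·13.0640 + (1−p*)·29.2208]/1.12 = 13.2671. B = V − Δ·S = 73.1071.
(1,1): S=78.2000. Δ = (V_up−V_dn)/(S_up−S_dn) = (0.0000−13.0640)/(89.9300−68.8160) = -0.6187. V = [p*·0.0000 + (1−p*)·13.0640]/1.12 = 1.2960. B = V − Δ·S = 49.6812.
(0,0): S=68.0000. Δ = (V_up−V_dn)/(S_up−S_dn) = (1.2960−13.2671)/(78.2000−59.8400) = -0.6520. V = [p*·1.2960 + (1−p*)·13.2671]/1.12 = 2.3448. B = V − Δ·S = 46.6822.
Each (Δ,B) replicates both successor values, so the strategy is self-financing and V0 is arbitrage-free.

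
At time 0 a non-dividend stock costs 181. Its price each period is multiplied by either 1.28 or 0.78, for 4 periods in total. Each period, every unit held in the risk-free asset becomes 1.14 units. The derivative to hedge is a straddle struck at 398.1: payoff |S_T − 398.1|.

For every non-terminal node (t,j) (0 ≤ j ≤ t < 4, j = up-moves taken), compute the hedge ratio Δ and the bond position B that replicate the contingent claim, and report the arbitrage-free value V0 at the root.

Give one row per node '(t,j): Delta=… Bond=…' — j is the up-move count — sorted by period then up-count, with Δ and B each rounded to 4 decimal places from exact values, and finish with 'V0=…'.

(0,0): Delta=-0.5113 Bond=175.1912
(1,0): Delta=-1.0000 Bond=268.7062
(1,1): Delta=-0.3955 Bond=172.8893
(2,0): Delta=-1.0000 Bond=306.3250
(2,1): Delta=-1.0000 Bond=306.3250
(2,2): Delta=-0.2523 Bond=154.6149
(3,0): Delta=-1.0000 Bond=349.2105
(3,1): Delta=-1.0000 Bond=349.2105
(3,2): Delta=-1.0000 Bond=349.2105
(3,3): Delta=-0.0751 Bond=109.0029
V0=82.6376

Under the risk-neutral measure, an up-move has probability p* = (R−d)/(u−d) = 0.7200 and values discount at R = 1.14.
Terminal values V(4,·): V(4,0)=331.1027, V(4,1)=288.1558, V(4,2)=217.6787, V(4,3)=102.0241, V(4,4)=87.7682
(3,0): S=85.8939. Δ = (V_up−V_dn)/(S_up−S_dn) = (288.1558−331.1027)/(109.9442−66.9973) = -1.0000. V = [p*·288.1558 + (1−p*)·331.1027]/1.14 = 263.3166. B = V − Δ·S = 349.2105.
(3,1): S=140.9541. Δ = (V_up−V_dn)/(S_up−S_dn) = (217.6787−288.1558)/(180.4213−109.9442) = -1.0000. V = [p*·217.6787 + (1−p*)·288.1558]/1.14 = 208.2564. B = V − Δ·S = 349.2105.
(3,2): S=231.3093. Δ = (V_up−V_dn)/(S_up−S_dn) = (102.0241−217.6787)/(296.0759−180.4213) = -1.0000. V = [p*·102.0241 + (1−p*)·217.6787]/1.14 = 117.9012. B = V − Δ·S = 349.2105.
(3,3): S=379.5845. Δ = (V_up−V_dn)/(S_up−S_dn) = (87.7682−102.0241)/(485.8682−296.0759) = -0.0751. V = [p*·87.7682 + (1−p*)·102.0241]/1.14 = 80.4911. B = V − Δ·S = 109.0029.
(2,0): S=110.1204. Δ = (V_up−V_dn)/(S_up−S_dn) = (208.2564−263.3166)/(140.9541−85.8939) = -1.0000. V = [p*·208.2564 + (1−p*)·263.3166]/1.14 = 196.2046. B = V − Δ·S = 306.3250.
(2,1): S=180.7104. Δ = (V_up−V_dn)/(S_up−S_dn) = (117.9012−208.2564)/(231.3093−140.9541) = -1.0000. V = [p*·117.9012 + (1−p*)·208.2564]/1.14 = 125.6146. B = V − Δ·S = 306.3250.
(2,2): S=296.5504. Δ = (V_up−V_dn)/(S_up−S_dn) = (80.4911−117.9012)/(379.5845−231.3093) = -0.2523. V = [p*·80.4911 + (1−p*)·117.9012]/1.14 = 79.7947. B = V − Δ·S = 154.6149.
(1,0): S=141.1800. Δ = (V_up−V_dn)/(S_up−S_dn) = (125.6146−196.2046)/(180.7104−110.1204) = -1.0000. V = [p*·125.6146 + (1−p*)·196.2046]/1.14 = 127.5262. B = V − Δ·S = 268.7062.
(1,1): S=231.6800. Δ = (V_up−V_dn)/(S_up−S_dn) = (79.7947−125.6146)/(296.5504−180.7104) = -0.3955. V = [p*·79.7947 + (1−p*)·125.6146]/1.14 = 81.2493. B = V − Δ·S = 172.8893.
(0,0): S=181.0000. Δ = (V_up−V_dn)/(S_up−S_dn) = (81.2493−127.5262)/(231.6800−141.1800) = -0.5113. V = [p*·81.2493 + (1−p*)·127.5262]/1.14 = 82.6376. B = V − Δ·S = 175.1912.
Check: Δ(0,0)·S0 + B(0,0) = 82.6376 = V0.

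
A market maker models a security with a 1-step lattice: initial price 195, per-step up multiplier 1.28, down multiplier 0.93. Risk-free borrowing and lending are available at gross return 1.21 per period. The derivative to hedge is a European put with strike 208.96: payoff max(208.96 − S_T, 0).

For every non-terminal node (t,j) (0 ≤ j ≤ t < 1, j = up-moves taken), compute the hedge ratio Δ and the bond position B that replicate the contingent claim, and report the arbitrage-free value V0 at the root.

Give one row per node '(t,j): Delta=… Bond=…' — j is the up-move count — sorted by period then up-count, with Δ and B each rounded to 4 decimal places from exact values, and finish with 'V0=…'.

(0,0): Delta=-0.4045 Bond=83.4494
V0=4.5636

The replicating-portfolio and risk-neutral prices coincide; use p* = (1.21−0.93)/(1.28−0.93) = 0.8000 for the latter.
Terminal payoffs: V(1,0)=27.6100, V(1,1)=0.0000
Node (0,0) S=195.0000: V=(p*·0.0000+(1−p*)·27.6100)/1.21=4.5636; Δ=(0.0000−27.6100)/(249.6000−181.3500)=-0.4045; B=V−Δ·S=83.4494
Each (Δ,B) replicates both successor values, so the strategy is self-financing and V0 is arbitrage-free.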